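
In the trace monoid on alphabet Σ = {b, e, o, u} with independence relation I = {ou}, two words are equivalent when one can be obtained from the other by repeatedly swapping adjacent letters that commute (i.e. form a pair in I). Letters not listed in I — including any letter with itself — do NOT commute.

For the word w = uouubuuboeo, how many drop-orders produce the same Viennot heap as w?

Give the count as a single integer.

#0=u has no predecessor
#1=o has no predecessor
#2=u depends on [0:u]
#3=u depends on [2:u]
#4=b depends on [1:o, 3:u]
#5=u depends on [4:b]
#6=u depends on [5:u]
#7=b depends on [6:u]
#8=o depends on [7:b]
#9=e depends on [8:o]
#10=o depends on [9:e]
sources: [0:u, 1:o]
N(rest) = Σ N(rest − s) over sources s of rest; N(one piece) = 1:
  size 1 → [10]=1
  size 2 → [9,10]=1
  size 3 → [8,9,10]=1
  size 4 → [7,8,9,10]=1
  size 5 → [6,7,8,9,10]=1
  size 6 → [5,6,7,8,9,10]=1
  size 7 → [4,5,6,7,8,9,10]=1
  size 8 → [1,4,5,6,7,8,9,10]=1  [3,4,5,6,7,8,9,10]=1
  size 9 → [1,3,4,5,6,7,8,9,10]=2  [2,3,4,5,6,7,8,9,10]=1
  first=0(u) contributes 3
  first=1(o) contributes 1
|[w]| = 4

4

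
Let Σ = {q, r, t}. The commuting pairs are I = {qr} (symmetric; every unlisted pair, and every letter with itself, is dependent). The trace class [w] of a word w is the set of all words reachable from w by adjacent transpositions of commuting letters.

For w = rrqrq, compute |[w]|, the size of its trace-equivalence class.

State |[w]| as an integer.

0(r) covers ∅
1(r) covers 0:r
2(q) covers ∅
3(r) covers 1:r
4(q) covers 2:q
floor of heap: 0:r, 2:q
completions by unplaced set U, small U first (add the entries for U minus each lowest piece of U):
  |U|=1: {3}:1  {4}:1
  |U|=2: {1,3}:1  {2,4}:1  {3,4}:2
  |U|=3: {0,1,3}:1  {1,3,4}:3  {2,3,4}:3
  start at 0(r): 6
  start at 2(q): 4
sum over floor = 10

10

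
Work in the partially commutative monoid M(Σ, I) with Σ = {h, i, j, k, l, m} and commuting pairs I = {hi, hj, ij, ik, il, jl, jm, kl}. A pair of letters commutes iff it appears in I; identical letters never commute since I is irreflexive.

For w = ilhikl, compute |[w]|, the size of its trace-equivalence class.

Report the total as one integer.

30

#0=i has no predecessor
#1=l has no predecessor
#2=h depends on [1:l]
#3=i depends on [0:i]
#4=k depends on [2:h]
#5=l depends on [2:h]
sources: [0:i, 1:l]
N(rest) = Σ N(rest − s) over sources s of rest; N(one piece) = 1:
  size 1 → [3]=1  [4]=1  [5]=1
  size 2 → [0,3]=1  [3,4]=2  [3,5]=2  [4,5]=2
  size 3 → [0,3,4]=3  [0,3,5]=3  [2,4,5]=2  [3,4,5]=6
  size 4 → [0,3,4,5]=12  [1,2,4,5]=2  [2,3,4,5]=8
  first=0(i) contributes 10
  first=1(l) contributes 20
|[w]| = 30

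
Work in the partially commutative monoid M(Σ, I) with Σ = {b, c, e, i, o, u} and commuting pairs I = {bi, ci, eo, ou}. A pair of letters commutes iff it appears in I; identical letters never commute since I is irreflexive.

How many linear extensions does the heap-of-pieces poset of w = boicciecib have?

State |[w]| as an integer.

18

piece 0:b — minimal
piece 1:o rests on {0:b}
piece 2:i rests on {1:o}
piece 3:c rests on {1:o}
piece 4:c rests on {3:c}
piece 5:i rests on {2:i}
piece 6:e rests on {4:c, 5:i}
piece 7:c rests on {6:e}
piece 8:i rests on {6:e}
piece 9:b rests on {7:c}
minimal pieces: {0:b}
ways to finish when only these pieces remain (= sum over removing one remaining piece with nothing left below it):
  1 left: {8}→1  {9}→1
  2 left: {7,9}→1  {8,9}→2
  3 left: {7,8,9}→3
  4 left: {6,7,8,9}→3
  5 left: {4,6,7,8,9}→3  {5,6,7,8,9}→3
  6 left: {2,5,6,7,8,9}→3  {3,4,6,7,8,9}→3  {4,5,6,7,8,9}→6
  7 left: {2,4,5,6,7,8,9}→9  {3,4,5,6,7,8,9}→9
  8 left: {2,3,4,5,6,7,8,9}→18
  placing 0:b first → 18 extensions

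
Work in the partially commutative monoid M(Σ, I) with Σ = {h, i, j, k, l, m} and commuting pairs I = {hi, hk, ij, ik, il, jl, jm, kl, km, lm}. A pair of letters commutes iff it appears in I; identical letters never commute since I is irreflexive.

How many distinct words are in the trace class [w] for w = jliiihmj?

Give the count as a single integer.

drop 0:j onto floor
drop 1:l onto floor
drop 2:i onto floor
drop 3:i onto {2:i}
drop 4:i onto {3:i}
drop 5:h onto {0:j, 1:l}
drop 6:m onto {4:i, 5:h}
drop 7:j onto {5:h}
ground layer = {0:j, 1:l, 2:i}
drop-orders for the pieces not yet dropped (sum over which currently-grounded one goes next):
  1 to go: {6} 1  {7} 1
  2 to go: {4,6} 1  {6,7} 2
  3 to go: {3,4,6} 1  {4,6,7} 3  {5,6,7} 2
  4 to go: {0,5,6,7} 2  {1,5,6,7} 2  {2,3,4,6} 1  {3,4,6,7} 4  {4,5,6,7} 5
  5 to go: {0,1,5,6,7} 4  {0,4,5,6,7} 7  {1,4,5,6,7} 7  {2,3,4,6,7} 5  {3,4,5,6,7} 9
  6 to go: {0,1,4,5,6,7} 18  {0,3,4,5,6,7} 16  {1,3,4,5,6,7} 16  {2,3,4,5,6,7} 14
  if 0:j drops first: 30 orders
  if 1:l drops first: 30 orders
  if 2:i drops first: 50 orders
heap linearizations: 110

110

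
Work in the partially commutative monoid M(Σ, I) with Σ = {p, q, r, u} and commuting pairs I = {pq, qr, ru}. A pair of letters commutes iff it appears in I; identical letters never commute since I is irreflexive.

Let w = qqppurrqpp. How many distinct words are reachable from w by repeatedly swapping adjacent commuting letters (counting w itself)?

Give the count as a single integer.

0(q) covers ∅
1(q) covers 0:q
2(p) covers ∅
3(p) covers 2:p
4(u) covers 1:q, 3:p
5(r) covers 3:p
6(r) covers 5:r
7(q) covers 4:u
8(p) covers 4:u, 6:r
9(p) covers 8:p
floor of heap: 0:q, 2:p
completions by unplaced set U, small U first (add the entries for U minus each lowest piece of U):
  |U|=1: {7}:1  {9}:1
  |U|=2: {7,9}:2  {8,9}:1
  |U|=3: {6,8,9}:1  {7,8,9}:3
  |U|=4: {4,7,8,9}:3  {5,6,8,9}:1  {6,7,8,9}:4
  |U|=5: {1,4,7,8,9}:3  {4,6,7,8,9}:7  {5,6,7,8,9}:5
  |U|=6: {0,1,4,7,8,9}:3  {1,4,6,7,8,9}:10  {4,5,6,7,8,9}:12
  |U|=7: {0,1,4,6,7,8,9}:13  {1,4,5,6,7,8,9}:22  {3,4,5,6,7,8,9}:12
  |U|=8: {0,1,4,5,6,7,8,9}:35  {1,3,4,5,6,7,8,9}:34  {2,3,4,5,6,7,8,9}:12
  start at 0(q): 46
  start at 2(p): 69
sum over floor = 115

115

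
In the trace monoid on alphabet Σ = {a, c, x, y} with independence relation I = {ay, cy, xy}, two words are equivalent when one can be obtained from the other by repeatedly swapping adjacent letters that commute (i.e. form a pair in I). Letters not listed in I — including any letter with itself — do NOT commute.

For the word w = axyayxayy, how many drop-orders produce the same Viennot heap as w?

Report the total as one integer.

#0=a has no predecessor
#1=x depends on [0:a]
#2=y has no predecessor
#3=a depends on [1:x]
#4=y depends on [2:y]
#5=x depends on [3:a]
#6=a depends on [5:x]
#7=y depends on [4:y]
#8=y depends on [7:y]
sources: [0:a, 2:y]
N(rest) = Σ N(rest − s) over sources s of rest; N(one piece) = 1:
  size 1 → [6]=1  [8]=1
  size 2 → [5,6]=1  [6,8]=2  [7,8]=1
  size 3 → [3,5,6]=1  [4,7,8]=1  [5,6,8]=3  [6,7,8]=3
  size 4 → [1,3,5,6]=1  [2,4,7,8]=1  [3,5,6,8]=4  [4,6,7,8]=4  [5,6,7,8]=6
  size 5 → [0,1,3,5,6]=1  [1,3,5,6,8]=5  [2,4,6,7,8]=5  [3,5,6,7,8]=10  [4,5,6,7,8]=10
  size 6 → [0,1,3,5,6,8]=6  [1,3,5,6,7,8]=15  [2,4,5,6,7,8]=15  [3,4,5,6,7,8]=20
  size 7 → [0,1,3,5,6,7,8]=21  [1,3,4,5,6,7,8]=35  [2,3,4,5,6,7,8]=35
  first=0(a) contributes 70
  first=2(y) contributes 56
|[w]| = 126

126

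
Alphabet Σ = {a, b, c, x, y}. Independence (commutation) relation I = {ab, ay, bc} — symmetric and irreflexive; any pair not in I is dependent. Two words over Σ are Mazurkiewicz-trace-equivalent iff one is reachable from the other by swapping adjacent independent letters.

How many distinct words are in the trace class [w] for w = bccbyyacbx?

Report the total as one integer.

50

#0=b has no predecessor
#1=c has no predecessor
#2=c depends on [1:c]
#3=b depends on [0:b]
#4=y depends on [2:c, 3:b]
#5=y depends on [4:y]
#6=a depends on [2:c]
#7=c depends on [5:y, 6:a]
#8=b depends on [5:y]
#9=x depends on [7:c, 8:b]
sources: [0:b, 1:c]
N(rest) = Σ N(rest − s) over sources s of rest; N(one piece) = 1:
  size 1 → [9]=1
  size 2 → [7,9]=1  [8,9]=1
  size 3 → [6,7,9]=1  [7,8,9]=2
  size 4 → [5,7,8,9]=2  [6,7,8,9]=3
  size 5 → [4,5,7,8,9]=2  [5,6,7,8,9]=5
  size 6 → [3,4,5,7,8,9]=2  [4,5,6,7,8,9]=7
  size 7 → [0,3,4,5,7,8,9]=2  [2,4,5,6,7,8,9]=7  [3,4,5,6,7,8,9]=9
  size 8 → [0,3,4,5,6,7,8,9]=11  [1,2,4,5,6,7,8,9]=7  [2,3,4,5,6,7,8,9]=16
  first=0(b) contributes 23
  first=1(c) contributes 27
|[w]| = 50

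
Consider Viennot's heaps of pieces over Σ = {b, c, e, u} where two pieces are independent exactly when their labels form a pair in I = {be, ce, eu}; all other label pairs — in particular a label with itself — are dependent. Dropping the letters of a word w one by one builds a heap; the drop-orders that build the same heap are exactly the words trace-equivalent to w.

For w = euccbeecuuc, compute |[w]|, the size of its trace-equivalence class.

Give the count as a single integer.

165

drop 0:e onto floor
drop 1:u onto floor
drop 2:c onto {1:u}
drop 3:c onto {2:c}
drop 4:b onto {3:c}
drop 5:e onto {0:e}
drop 6:e onto {5:e}
drop 7:c onto {4:b}
drop 8:u onto {7:c}
drop 9:u onto {8:u}
drop 10:c onto {9:u}
ground layer = {0:e, 1:u}
drop-orders for the pieces not yet dropped (sum over which currently-grounded one goes next):
  1 to go: {6} 1  {10} 1
  2 to go: {5,6} 1  {6,10} 2  {9,10} 1
  3 to go: {0,5,6} 1  {5,6,10} 3  {6,9,10} 3  {8,9,10} 1
  4 to go: {0,5,6,10} 4  {5,6,9,10} 6  {6,8,9,10} 4  {7,8,9,10} 1
  5 to go: {0,5,6,9,10} 10  {4,7,8,9,10} 1  {5,6,8,9,10} 10  {6,7,8,9,10} 5
  6 to go: {0,5,6,8,9,10} 20  {3,4,7,8,9,10} 1  {4,6,7,8,9,10} 6  {5,6,7,8,9,10} 15
  7 to go: {0,5,6,7,8,9,10} 35  {2,3,4,7,8,9,10} 1  {3,4,6,7,8,9,10} 7  {4,5,6,7,8,9,10} 21
  8 to go: {0,4,5,6,7,8,9,10} 56  {1,2,3,4,7,8,9,10} 1  {2,3,4,6,7,8,9,10} 8  {3,4,5,6,7,8,9,10} 28
  9 to go: {0,3,4,5,6,7,8,9,10} 84  {1,2,3,4,6,7,8,9,10} 9  {2,3,4,5,6,7,8,9,10} 36
  if 0:e drops first: 45 orders
  if 1:u drops first: 120 orders
heap linearizations: 165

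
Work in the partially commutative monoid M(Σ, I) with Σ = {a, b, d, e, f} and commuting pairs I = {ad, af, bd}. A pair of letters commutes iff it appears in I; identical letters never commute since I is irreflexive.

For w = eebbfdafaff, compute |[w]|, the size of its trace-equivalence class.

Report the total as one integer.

21

drop 0:e onto floor
drop 1:e onto {0:e}
drop 2:b onto {1:e}
drop 3:b onto {2:b}
drop 4:f onto {3:b}
drop 5:d onto {4:f}
drop 6:a onto {3:b}
drop 7:f onto {5:d}
drop 8:a onto {6:a}
drop 9:f onto {7:f}
drop 10:f onto {9:f}
ground layer = {0:e}
drop-orders for the pieces not yet dropped (sum over which currently-grounded one goes next):
  1 to go: {8} 1  {10} 1
  2 to go: {6,8} 1  {8,10} 2  {9,10} 1
  3 to go: {6,8,10} 3  {7,9,10} 1  {8,9,10} 3
  4 to go: {5,7,9,10} 1  {6,8,9,10} 6  {7,8,9,10} 4
  5 to go: {4,5,7,9,10} 1  {5,7,8,9,10} 5  {6,7,8,9,10} 10
  6 to go: {4,5,7,8,9,10} 6  {5,6,7,8,9,10} 15
  7 to go: {4,5,6,7,8,9,10} 21
  8 to go: {3,4,5,6,7,8,9,10} 21
  9 to go: {2,3,4,5,6,7,8,9,10} 21
  if 0:e drops first: 21 orders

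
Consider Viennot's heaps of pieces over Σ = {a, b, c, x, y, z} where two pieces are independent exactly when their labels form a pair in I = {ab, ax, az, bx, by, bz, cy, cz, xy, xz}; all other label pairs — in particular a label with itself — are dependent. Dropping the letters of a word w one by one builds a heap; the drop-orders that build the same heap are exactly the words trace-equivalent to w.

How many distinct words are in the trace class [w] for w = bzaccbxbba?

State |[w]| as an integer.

drop 0:b onto floor
drop 1:z onto floor
drop 2:a onto floor
drop 3:c onto {0:b, 2:a}
drop 4:c onto {3:c}
drop 5:b onto {4:c}
drop 6:x onto {4:c}
drop 7:b onto {5:b}
drop 8:b onto {7:b}
drop 9:a onto {4:c}
ground layer = {0:b, 1:z, 2:a}
drop-orders for the pieces not yet dropped (sum over which currently-grounded one goes next):
  1 to go: {1} 1  {6} 1  {8} 1  {9} 1
  2 to go: {1,6} 2  {1,8} 2  {1,9} 2  {6,8} 2  {6,9} 2  {7,8} 1  {8,9} 2
  3 to go: {1,6,8} 6  {1,6,9} 6  {1,7,8} 3  {1,8,9} 6  {5,7,8} 1  {6,7,8} 3  {6,8,9} 6  {7,8,9} 3
  4 to go: {1,5,7,8} 4  {1,6,7,8} 12  {1,6,8,9} 24  {1,7,8,9} 12  {5,6,7,8} 4  {5,7,8,9} 4  {6,7,8,9} 12
  5 to go: {1,5,6,7,8} 20  {1,5,7,8,9} 20  {1,6,7,8,9} 60  {5,6,7,8,9} 20
  6 to go: {1,5,6,7,8,9} 120  {4,5,6,7,8,9} 20
  7 to go: {1,4,5,6,7,8,9} 140  {3,4,5,6,7,8,9} 20
  8 to go: {0,3,4,5,6,7,8,9} 20  {1,3,4,5,6,7,8,9} 160  {2,3,4,5,6,7,8,9} 20
  if 0:b drops first: 180 orders
  if 1:z drops first: 40 orders
  if 2:a drops first: 180 orders
heap linearizations: 400

400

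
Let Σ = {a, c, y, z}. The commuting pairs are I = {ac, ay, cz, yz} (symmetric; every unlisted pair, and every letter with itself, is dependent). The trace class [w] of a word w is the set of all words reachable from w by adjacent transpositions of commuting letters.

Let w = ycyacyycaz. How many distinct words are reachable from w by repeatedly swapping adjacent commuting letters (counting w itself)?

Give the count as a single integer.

120

0(y) covers ∅
1(c) covers 0:y
2(y) covers 1:c
3(a) covers ∅
4(c) covers 2:y
5(y) covers 4:c
6(y) covers 5:y
7(c) covers 6:y
8(a) covers 3:a
9(z) covers 8:a
floor of heap: 0:y, 3:a
completions by unplaced set U, small U first (add the entries for U minus each lowest piece of U):
  |U|=1: {7}:1  {9}:1
  |U|=2: {6,7}:1  {7,9}:2  {8,9}:1
  |U|=3: {3,8,9}:1  {5,6,7}:1  {6,7,9}:3  {7,8,9}:3
  |U|=4: {3,7,8,9}:4  {4,5,6,7}:1  {5,6,7,9}:4  {6,7,8,9}:6
  |U|=5: {2,4,5,6,7}:1  {3,6,7,8,9}:10  {4,5,6,7,9}:5  {5,6,7,8,9}:10
  |U|=6: {1,2,4,5,6,7}:1  {2,4,5,6,7,9}:6  {3,5,6,7,8,9}:20  {4,5,6,7,8,9}:15
  |U|=7: {0,1,2,4,5,6,7}:1  {1,2,4,5,6,7,9}:7  {2,4,5,6,7,8,9}:21  {3,4,5,6,7,8,9}:35
  |U|=8: {0,1,2,4,5,6,7,9}:8  {1,2,4,5,6,7,8,9}:28  {2,3,4,5,6,7,8,9}:56
  start at 0(y): 84
  start at 3(a): 36
sum over floor = 120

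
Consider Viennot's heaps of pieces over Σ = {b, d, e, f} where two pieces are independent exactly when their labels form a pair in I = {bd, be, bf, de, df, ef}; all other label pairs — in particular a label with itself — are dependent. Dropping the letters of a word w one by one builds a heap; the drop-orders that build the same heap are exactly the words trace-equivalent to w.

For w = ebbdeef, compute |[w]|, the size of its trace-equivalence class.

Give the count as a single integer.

420

piece 0:e — minimal
piece 1:b — minimal
piece 2:b rests on {1:b}
piece 3:d — minimal
piece 4:e rests on {0:e}
piece 5:e rests on {4:e}
piece 6:f — minimal
minimal pieces: {0:e, 1:b, 3:d, 6:f}
ways to finish when only these pieces remain (= sum over removing one remaining piece with nothing left below it):
  1 left: {2}→1  {3}→1  {5}→1  {6}→1
  2 left: {1,2}→1  {2,3}→2  {2,5}→2  {2,6}→2  {3,5}→2  {3,6}→2  {4,5}→1  {5,6}→2
  3 left: {0,4,5}→1  {1,2,3}→3  {1,2,5}→3  {1,2,6}→3  {2,3,5}→6  {2,3,6}→6  {2,4,5}→3  {2,5,6}→6  {3,4,5}→3  {3,5,6}→6  {4,5,6}→3
  4 left: {0,2,4,5}→4  {0,3,4,5}→4  {0,4,5,6}→4  {1,2,3,5}→12  {1,2,3,6}→12  {1,2,4,5}→6  {1,2,5,6}→12  {2,3,4,5}→12  {2,3,5,6}→24  {2,4,5,6}→12  {3,4,5,6}→12
  5 left: {0,1,2,4,5}→10  {0,2,3,4,5}→20  {0,2,4,5,6}→20  {0,3,4,5,6}→20  {1,2,3,4,5}→30  {1,2,3,5,6}→60  {1,2,4,5,6}→30  {2,3,4,5,6}→60
  placing 0:e first → 180 extensions
  placing 1:b first → 120 extensions
  placing 3:d first → 60 extensions
  placing 6:f first → 60 extensions
total linear extensions = 420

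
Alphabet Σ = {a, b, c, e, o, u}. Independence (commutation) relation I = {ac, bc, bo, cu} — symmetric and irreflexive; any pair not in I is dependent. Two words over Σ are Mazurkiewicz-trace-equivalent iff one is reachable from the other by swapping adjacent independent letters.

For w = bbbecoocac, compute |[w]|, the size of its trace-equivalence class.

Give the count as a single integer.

3

piece 0:b — minimal
piece 1:b rests on {0:b}
piece 2:b rests on {1:b}
piece 3:e rests on {2:b}
piece 4:c rests on {3:e}
piece 5:o rests on {4:c}
piece 6:o rests on {5:o}
piece 7:c rests on {6:o}
piece 8:a rests on {6:o}
piece 9:c rests on {7:c}
minimal pieces: {0:b}
ways to finish when only these pieces remain (= sum over removing one remaining piece with nothing left below it):
  1 left: {8}→1  {9}→1
  2 left: {7,9}→1  {8,9}→2
  3 left: {7,8,9}→3
  4 left: {6,7,8,9}→3
  5 left: {5,6,7,8,9}→3
  6 left: {4,5,6,7,8,9}→3
  7 left: {3,4,5,6,7,8,9}→3
  8 left: {2,3,4,5,6,7,8,9}→3
  placing 0:b first → 3 extensions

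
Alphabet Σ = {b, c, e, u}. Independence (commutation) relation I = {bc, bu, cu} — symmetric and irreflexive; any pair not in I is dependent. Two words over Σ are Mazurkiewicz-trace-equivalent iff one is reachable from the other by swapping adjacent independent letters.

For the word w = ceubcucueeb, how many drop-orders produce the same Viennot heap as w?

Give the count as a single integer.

piece 0:c — minimal
piece 1:e rests on {0:c}
piece 2:u rests on {1:e}
piece 3:b rests on {1:e}
piece 4:c rests on {1:e}
piece 5:u rests on {2:u}
piece 6:c rests on {4:c}
piece 7:u rests on {5:u}
piece 8:e rests on {3:b, 6:c, 7:u}
piece 9:e rests on {8:e}
piece 10:b rests on {9:e}
minimal pieces: {0:c}
ways to finish when only these pieces remain (= sum over removing one remaining piece with nothing left below it):
  1 left: {10}→1
  2 left: {9,10}→1
  3 left: {8,9,10}→1
  4 left: {3,8,9,10}→1  {6,8,9,10}→1  {7,8,9,10}→1
  5 left: {3,6,8,9,10}→2  {3,7,8,9,10}→2  {4,6,8,9,10}→1  {5,7,8,9,10}→1  {6,7,8,9,10}→2
  6 left: {2,5,7,8,9,10}→1  {3,4,6,8,9,10}→3  {3,5,7,8,9,10}→3  {3,6,7,8,9,10}→6  {4,6,7,8,9,10}→3  {5,6,7,8,9,10}→3
  7 left: {2,3,5,7,8,9,10}→4  {2,5,6,7,8,9,10}→4  {3,4,6,7,8,9,10}→12  {3,5,6,7,8,9,10}→12  {4,5,6,7,8,9,10}→6
  8 left: {2,3,5,6,7,8,9,10}→20  {2,4,5,6,7,8,9,10}→10  {3,4,5,6,7,8,9,10}→30
  9 left: {2,3,4,5,6,7,8,9,10}→60
  placing 0:c first → 60 extensions

60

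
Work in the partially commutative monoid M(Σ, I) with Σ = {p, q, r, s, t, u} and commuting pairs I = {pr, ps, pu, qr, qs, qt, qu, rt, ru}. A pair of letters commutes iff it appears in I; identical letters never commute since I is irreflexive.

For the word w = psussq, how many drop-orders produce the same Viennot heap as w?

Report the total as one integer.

15

piece 0:p — minimal
piece 1:s — minimal
piece 2:u rests on {1:s}
piece 3:s rests on {2:u}
piece 4:s rests on {3:s}
piece 5:q rests on {0:p}
minimal pieces: {0:p, 1:s}
ways to finish when only these pieces remain (= sum over removing one remaining piece with nothing left below it):
  1 left: {4}→1  {5}→1
  2 left: {0,5}→1  {3,4}→1  {4,5}→2
  3 left: {0,4,5}→3  {2,3,4}→1  {3,4,5}→3
  4 left: {0,3,4,5}→6  {1,2,3,4}→1  {2,3,4,5}→4
  placing 0:p first → 5 extensions
  placing 1:s first → 10 extensions
total linear extensions = 15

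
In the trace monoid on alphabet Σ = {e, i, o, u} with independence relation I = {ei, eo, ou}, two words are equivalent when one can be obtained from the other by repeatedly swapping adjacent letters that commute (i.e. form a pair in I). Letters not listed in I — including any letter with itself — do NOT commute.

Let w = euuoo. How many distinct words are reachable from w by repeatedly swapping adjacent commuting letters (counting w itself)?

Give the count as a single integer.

drop 0:e onto floor
drop 1:u onto {0:e}
drop 2:u onto {1:u}
drop 3:o onto floor
drop 4:o onto {3:o}
ground layer = {0:e, 3:o}
drop-orders for the pieces not yet dropped (sum over which currently-grounded one goes next):
  1 to go: {2} 1  {4} 1
  2 to go: {1,2} 1  {2,4} 2  {3,4} 1
  3 to go: {0,1,2} 1  {1,2,4} 3  {2,3,4} 3
  if 0:e drops first: 6 orders
  if 3:o drops first: 4 orders
heap linearizations: 10

10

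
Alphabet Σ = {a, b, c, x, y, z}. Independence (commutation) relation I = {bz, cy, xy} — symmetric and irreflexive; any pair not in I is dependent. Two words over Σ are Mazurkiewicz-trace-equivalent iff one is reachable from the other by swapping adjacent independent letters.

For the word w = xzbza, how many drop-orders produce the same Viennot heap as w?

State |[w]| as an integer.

3

drop 0:x onto floor
drop 1:z onto {0:x}
drop 2:b onto {0:x}
drop 3:z onto {1:z}
drop 4:a onto {2:b, 3:z}
ground layer = {0:x}
drop-orders for the pieces not yet dropped (sum over which currently-grounded one goes next):
  1 to go: {4} 1
  2 to go: {2,4} 1  {3,4} 1
  3 to go: {1,3,4} 1  {2,3,4} 2
  if 0:x drops first: 3 orders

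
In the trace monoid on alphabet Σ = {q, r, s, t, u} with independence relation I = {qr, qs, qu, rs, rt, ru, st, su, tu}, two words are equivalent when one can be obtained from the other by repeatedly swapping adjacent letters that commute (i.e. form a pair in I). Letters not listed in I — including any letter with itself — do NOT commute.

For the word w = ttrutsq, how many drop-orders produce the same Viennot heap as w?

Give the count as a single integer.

piece 0:t — minimal
piece 1:t rests on {0:t}
piece 2:r — minimal
piece 3:u — minimal
piece 4:t rests on {1:t}
piece 5:s — minimal
piece 6:q rests on {4:t}
minimal pieces: {0:t, 2:r, 3:u, 5:s}
ways to finish when only these pieces remain (= sum over removing one remaining piece with nothing left below it):
  1 left: {2}→1  {3}→1  {5}→1  {6}→1
  2 left: {2,3}→2  {2,5}→2  {2,6}→2  {3,5}→2  {3,6}→2  {4,6}→1  {5,6}→2
  3 left: {1,4,6}→1  {2,3,5}→6  {2,3,6}→6  {2,4,6}→3  {2,5,6}→6  {3,4,6}→3  {3,5,6}→6  {4,5,6}→3
  4 left: {0,1,4,6}→1  {1,2,4,6}→4  {1,3,4,6}→4  {1,4,5,6}→4  {2,3,4,6}→12  {2,3,5,6}→24  {2,4,5,6}→12  {3,4,5,6}→12
  5 left: {0,1,2,4,6}→5  {0,1,3,4,6}→5  {0,1,4,5,6}→5  {1,2,3,4,6}→20  {1,2,4,5,6}→20  {1,3,4,5,6}→20  {2,3,4,5,6}→60
  placing 0:t first → 120 extensions
  placing 2:r first → 30 extensions
  placing 3:u first → 30 extensions
  placing 5:s first → 30 extensions
total linear extensions = 210

210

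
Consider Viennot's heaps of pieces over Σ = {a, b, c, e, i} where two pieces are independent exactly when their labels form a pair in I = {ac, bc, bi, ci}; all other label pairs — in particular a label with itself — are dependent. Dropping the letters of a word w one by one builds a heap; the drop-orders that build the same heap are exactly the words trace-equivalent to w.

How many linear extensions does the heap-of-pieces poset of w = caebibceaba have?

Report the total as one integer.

24

piece 0:c — minimal
piece 1:a — minimal
piece 2:e rests on {0:c, 1:a}
piece 3:b rests on {2:e}
piece 4:i rests on {2:e}
piece 5:b rests on {3:b}
piece 6:c rests on {2:e}
piece 7:e rests on {4:i, 5:b, 6:c}
piece 8:a rests on {7:e}
piece 9:b rests on {8:a}
piece 10:a rests on {9:b}
minimal pieces: {0:c, 1:a}
ways to finish when only these pieces remain (= sum over removing one remaining piece with nothing left below it):
  1 left: {10}→1
  2 left: {9,10}→1
  3 left: {8,9,10}→1
  4 left: {7,8,9,10}→1
  5 left: {4,7,8,9,10}→1  {5,7,8,9,10}→1  {6,7,8,9,10}→1
  6 left: {3,5,7,8,9,10}→1  {4,5,7,8,9,10}→2  {4,6,7,8,9,10}→2  {5,6,7,8,9,10}→2
  7 left: {3,4,5,7,8,9,10}→3  {3,5,6,7,8,9,10}→3  {4,5,6,7,8,9,10}→6
  8 left: {3,4,5,6,7,8,9,10}→12
  9 left: {2,3,4,5,6,7,8,9,10}→12
  placing 0:c first → 12 extensions
  placing 1:a first → 12 extensions
total linear extensions = 24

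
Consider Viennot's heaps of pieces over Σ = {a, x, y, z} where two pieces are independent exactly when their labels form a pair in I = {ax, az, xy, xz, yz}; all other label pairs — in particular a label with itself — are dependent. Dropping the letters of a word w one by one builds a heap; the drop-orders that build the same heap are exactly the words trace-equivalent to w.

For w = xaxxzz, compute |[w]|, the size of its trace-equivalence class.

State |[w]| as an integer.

60

drop 0:x onto floor
drop 1:a onto floor
drop 2:x onto {0:x}
drop 3:x onto {2:x}
drop 4:z onto floor
drop 5:z onto {4:z}
ground layer = {0:x, 1:a, 4:z}
drop-orders for the pieces not yet dropped (sum over which currently-grounded one goes next):
  1 to go: {1} 1  {3} 1  {5} 1
  2 to go: {1,3} 2  {1,5} 2  {2,3} 1  {3,5} 2  {4,5} 1
  3 to go: {0,2,3} 1  {1,2,3} 3  {1,3,5} 6  {1,4,5} 3  {2,3,5} 3  {3,4,5} 3
  4 to go: {0,1,2,3} 4  {0,2,3,5} 4  {1,2,3,5} 12  {1,3,4,5} 12  {2,3,4,5} 6
  if 0:x drops first: 30 orders
  if 1:a drops first: 10 orders
  if 4:z drops first: 20 orders
heap linearizations: 60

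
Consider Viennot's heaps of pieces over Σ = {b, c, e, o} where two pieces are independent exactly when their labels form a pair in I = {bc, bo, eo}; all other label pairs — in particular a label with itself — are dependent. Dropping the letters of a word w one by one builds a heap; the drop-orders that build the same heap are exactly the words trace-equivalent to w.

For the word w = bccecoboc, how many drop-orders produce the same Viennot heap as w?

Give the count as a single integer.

drop 0:b onto floor
drop 1:c onto floor
drop 2:c onto {1:c}
drop 3:e onto {0:b, 2:c}
drop 4:c onto {3:e}
drop 5:o onto {4:c}
drop 6:b onto {3:e}
drop 7:o onto {5:o}
drop 8:c onto {7:o}
ground layer = {0:b, 1:c}
drop-orders for the pieces not yet dropped (sum over which currently-grounded one goes next):
  1 to go: {6} 1  {8} 1
  2 to go: {6,8} 2  {7,8} 1
  3 to go: {5,7,8} 1  {6,7,8} 3
  4 to go: {4,5,7,8} 1  {5,6,7,8} 4
  5 to go: {4,5,6,7,8} 5
  6 to go: {3,4,5,6,7,8} 5
  7 to go: {0,3,4,5,6,7,8} 5  {2,3,4,5,6,7,8} 5
  if 0:b drops first: 5 orders
  if 1:c drops first: 10 orders
heap linearizations: 15

15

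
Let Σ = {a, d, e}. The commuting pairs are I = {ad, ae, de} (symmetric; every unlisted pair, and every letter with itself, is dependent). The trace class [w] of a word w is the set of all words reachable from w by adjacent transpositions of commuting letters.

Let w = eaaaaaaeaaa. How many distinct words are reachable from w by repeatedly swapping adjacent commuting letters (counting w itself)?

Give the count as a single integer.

55

#0=e has no predecessor
#1=a has no predecessor
#2=a depends on [1:a]
#3=a depends on [2:a]
#4=a depends on [3:a]
#5=a depends on [4:a]
#6=a depends on [5:a]
#7=e depends on [0:e]
#8=a depends on [6:a]
#9=a depends on [8:a]
#10=a depends on [9:a]
sources: [0:e, 1:a]
N(rest) = Σ N(rest − s) over sources s of rest; N(one piece) = 1:
  size 1 → [7]=1  [10]=1
  size 2 → [0,7]=1  [7,10]=2  [9,10]=1
  size 3 → [0,7,10]=3  [7,9,10]=3  [8,9,10]=1
  size 4 → [0,7,9,10]=6  [6,8,9,10]=1  [7,8,9,10]=4
  size 5 → [0,7,8,9,10]=10  [5,6,8,9,10]=1  [6,7,8,9,10]=5
  size 6 → [0,6,7,8,9,10]=15  [4,5,6,8,9,10]=1  [5,6,7,8,9,10]=6
  size 7 → [0,5,6,7,8,9,10]=21  [3,4,5,6,8,9,10]=1  [4,5,6,7,8,9,10]=7
  size 8 → [0,4,5,6,7,8,9,10]=28  [2,3,4,5,6,8,9,10]=1  [3,4,5,6,7,8,9,10]=8
  size 9 → [0,3,4,5,6,7,8,9,10]=36  [1,2,3,4,5,6,8,9,10]=1  [2,3,4,5,6,7,8,9,10]=9
  first=0(e) contributes 10
  first=1(a) contributes 45
|[w]| = 55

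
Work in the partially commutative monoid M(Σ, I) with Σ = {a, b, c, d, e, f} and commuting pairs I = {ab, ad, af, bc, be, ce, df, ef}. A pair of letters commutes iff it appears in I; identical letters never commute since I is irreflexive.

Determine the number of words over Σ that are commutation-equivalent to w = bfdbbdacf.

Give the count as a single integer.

drop 0:b onto floor
drop 1:f onto {0:b}
drop 2:d onto {0:b}
drop 3:b onto {1:f, 2:d}
drop 4:b onto {3:b}
drop 5:d onto {4:b}
drop 6:a onto floor
drop 7:c onto {5:d, 6:a}
drop 8:f onto {7:c}
ground layer = {0:b, 6:a}
drop-orders for the pieces not yet dropped (sum over which currently-grounded one goes next):
  1 to go: {8} 1
  2 to go: {7,8} 1
  3 to go: {5,7,8} 1  {6,7,8} 1
  4 to go: {4,5,7,8} 1  {5,6,7,8} 2
  5 to go: {3,4,5,7,8} 1  {4,5,6,7,8} 3
  6 to go: {1,3,4,5,7,8} 1  {2,3,4,5,7,8} 1  {3,4,5,6,7,8} 4
  7 to go: {1,2,3,4,5,7,8} 2  {1,3,4,5,6,7,8} 5  {2,3,4,5,6,7,8} 5
  if 0:b drops first: 12 orders
  if 6:a drops first: 2 orders
heap linearizations: 14

14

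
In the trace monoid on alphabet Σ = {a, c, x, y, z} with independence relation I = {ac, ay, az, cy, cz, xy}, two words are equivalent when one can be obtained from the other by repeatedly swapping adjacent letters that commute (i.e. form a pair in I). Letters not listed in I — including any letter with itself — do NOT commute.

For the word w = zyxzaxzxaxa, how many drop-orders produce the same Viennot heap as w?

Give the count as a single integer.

5

piece 0:z — minimal
piece 1:y rests on {0:z}
piece 2:x rests on {0:z}
piece 3:z rests on {1:y, 2:x}
piece 4:a rests on {2:x}
piece 5:x rests on {3:z, 4:a}
piece 6:z rests on {5:x}
piece 7:x rests on {6:z}
piece 8:a rests on {7:x}
piece 9:x rests on {8:a}
piece 10:a rests on {9:x}
minimal pieces: {0:z}
ways to finish when only these pieces remain (= sum over removing one remaining piece with nothing left below it):
  1 left: {10}→1
  2 left: {9,10}→1
  3 left: {8,9,10}→1
  4 left: {7,8,9,10}→1
  5 left: {6,7,8,9,10}→1
  6 left: {5,6,7,8,9,10}→1
  7 left: {3,5,6,7,8,9,10}→1  {4,5,6,7,8,9,10}→1
  8 left: {1,3,5,6,7,8,9,10}→1  {3,4,5,6,7,8,9,10}→2
  9 left: {1,3,4,5,6,7,8,9,10}→3  {2,3,4,5,6,7,8,9,10}→2
  placing 0:z first → 5 extensions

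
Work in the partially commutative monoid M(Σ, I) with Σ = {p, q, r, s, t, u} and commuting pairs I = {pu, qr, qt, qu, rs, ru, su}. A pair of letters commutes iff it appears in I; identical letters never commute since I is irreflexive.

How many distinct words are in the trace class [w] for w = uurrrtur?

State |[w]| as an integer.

20

#0=u has no predecessor
#1=u depends on [0:u]
#2=r has no predecessor
#3=r depends on [2:r]
#4=r depends on [3:r]
#5=t depends on [1:u, 4:r]
#6=u depends on [5:t]
#7=r depends on [5:t]
sources: [0:u, 2:r]
N(rest) = Σ N(rest − s) over sources s of rest; N(one piece) = 1:
  size 1 → [6]=1  [7]=1
  size 2 → [6,7]=2
  size 3 → [5,6,7]=2
  size 4 → [1,5,6,7]=2  [4,5,6,7]=2
  size 5 → [0,1,5,6,7]=2  [1,4,5,6,7]=4  [3,4,5,6,7]=2
  size 6 → [0,1,4,5,6,7]=6  [1,3,4,5,6,7]=6  [2,3,4,5,6,7]=2
  first=0(u) contributes 8
  first=2(r) contributes 12
|[w]| = 20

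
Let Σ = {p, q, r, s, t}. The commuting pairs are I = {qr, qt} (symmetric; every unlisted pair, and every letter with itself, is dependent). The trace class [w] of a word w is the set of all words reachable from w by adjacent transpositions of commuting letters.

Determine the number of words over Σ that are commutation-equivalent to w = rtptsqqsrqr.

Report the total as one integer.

drop 0:r onto floor
drop 1:t onto {0:r}
drop 2:p onto {1:t}
drop 3:t onto {2:p}
drop 4:s onto {3:t}
drop 5:q onto {4:s}
drop 6:q onto {5:q}
drop 7:s onto {6:q}
drop 8:r onto {7:s}
drop 9:q onto {7:s}
drop 10:r onto {8:r}
ground layer = {0:r}
drop-orders for the pieces not yet dropped (sum over which currently-grounded one goes next):
  1 to go: {9} 1  {10} 1
  2 to go: {8,10} 1  {9,10} 2
  3 to go: {8,9,10} 3
  4 to go: {7,8,9,10} 3
  5 to go: {6,7,8,9,10} 3
  6 to go: {5,6,7,8,9,10} 3
  7 to go: {4,5,6,7,8,9,10} 3
  8 to go: {3,4,5,6,7,8,9,10} 3
  9 to go: {2,3,4,5,6,7,8,9,10} 3
  if 0:r drops first: 3 orders

3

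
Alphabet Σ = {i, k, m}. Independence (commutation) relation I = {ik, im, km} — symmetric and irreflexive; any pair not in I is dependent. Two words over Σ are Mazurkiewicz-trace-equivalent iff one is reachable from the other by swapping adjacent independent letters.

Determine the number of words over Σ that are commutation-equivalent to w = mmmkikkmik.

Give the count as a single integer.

3150

0(m) covers ∅
1(m) covers 0:m
2(m) covers 1:m
3(k) covers ∅
4(i) covers ∅
5(k) covers 3:k
6(k) covers 5:k
7(m) covers 2:m
8(i) covers 4:i
9(k) covers 6:k
floor of heap: 0:m, 3:k, 4:i
completions by unplaced set U, small U first (add the entries for U minus each lowest piece of U):
  |U|=1: {7}:1  {8}:1  {9}:1
  |U|=2: {2,7}:1  {4,8}:1  {6,9}:1  {7,8}:2  {7,9}:2  {8,9}:2
  |U|=3: {1,2,7}:1  {2,7,8}:3  {2,7,9}:3  {4,7,8}:3  {4,8,9}:3  {5,6,9}:1  {6,7,9}:3  {6,8,9}:3  {7,8,9}:6
  |U|=4: {0,1,2,7}:1  {1,2,7,8}:4  {1,2,7,9}:4  {2,4,7,8}:6  {2,6,7,9}:6  {2,7,8,9}:12  {3,5,6,9}:1  {4,6,8,9}:6  {4,7,8,9}:12  {5,6,7,9}:4  {5,6,8,9}:4  {6,7,8,9}:12
  |U|=5: {0,1,2,7,8}:5  {0,1,2,7,9}:5  {1,2,4,7,8}:10  {1,2,6,7,9}:10  {1,2,7,8,9}:20  {2,4,7,8,9}:30  {2,5,6,7,9}:10  {2,6,7,8,9}:30  {3,5,6,7,9}:5  {3,5,6,8,9}:5  {4,5,6,8,9}:10  {4,6,7,8,9}:30  {5,6,7,8,9}:20
  |U|=6: {0,1,2,4,7,8}:15  {0,1,2,6,7,9}:15  {0,1,2,7,8,9}:30  {1,2,4,7,8,9}:60  {1,2,5,6,7,9}:20  {1,2,6,7,8,9}:60  {2,3,5,6,7,9}:15  {2,4,6,7,8,9}:90  {2,5,6,7,8,9}:60  {3,4,5,6,8,9}:15  {3,5,6,7,8,9}:30  {4,5,6,7,8,9}:60
  |U|=7: {0,1,2,4,7,8,9}:105  {0,1,2,5,6,7,9}:35  {0,1,2,6,7,8,9}:105  {1,2,3,5,6,7,9}:35  {1,2,4,6,7,8,9}:210  {1,2,5,6,7,8,9}:140  {2,3,5,6,7,8,9}:105  {2,4,5,6,7,8,9}:210  {3,4,5,6,7,8,9}:105
  |U|=8: {0,1,2,3,5,6,7,9}:70  {0,1,2,4,6,7,8,9}:420  {0,1,2,5,6,7,8,9}:280  {1,2,3,5,6,7,8,9}:280  {1,2,4,5,6,7,8,9}:560  {2,3,4,5,6,7,8,9}:420
  start at 0(m): 1260
  start at 3(k): 1260
  start at 4(i): 630
sum over floor = 3150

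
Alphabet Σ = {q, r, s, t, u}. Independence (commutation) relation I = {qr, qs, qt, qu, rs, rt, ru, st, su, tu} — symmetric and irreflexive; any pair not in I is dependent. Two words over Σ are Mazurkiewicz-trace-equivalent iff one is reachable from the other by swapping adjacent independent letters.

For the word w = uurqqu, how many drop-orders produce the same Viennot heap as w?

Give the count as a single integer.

60

drop 0:u onto floor
drop 1:u onto {0:u}
drop 2:r onto floor
drop 3:q onto floor
drop 4:q onto {3:q}
drop 5:u onto {1:u}
ground layer = {0:u, 2:r, 3:q}
drop-orders for the pieces not yet dropped (sum over which currently-grounded one goes next):
  1 to go: {2} 1  {4} 1  {5} 1
  2 to go: {1,5} 1  {2,4} 2  {2,5} 2  {3,4} 1  {4,5} 2
  3 to go: {0,1,5} 1  {1,2,5} 3  {1,4,5} 3  {2,3,4} 3  {2,4,5} 6  {3,4,5} 3
  4 to go: {0,1,2,5} 4  {0,1,4,5} 4  {1,2,4,5} 12  {1,3,4,5} 6  {2,3,4,5} 12
  if 0:u drops first: 30 orders
  if 2:r drops first: 10 orders
  if 3:q drops first: 20 orders
heap linearizations: 60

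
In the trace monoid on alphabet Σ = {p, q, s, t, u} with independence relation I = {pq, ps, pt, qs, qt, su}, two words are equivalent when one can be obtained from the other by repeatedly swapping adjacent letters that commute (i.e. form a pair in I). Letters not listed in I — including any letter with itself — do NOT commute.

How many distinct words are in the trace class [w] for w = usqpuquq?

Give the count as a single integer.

16

piece 0:u — minimal
piece 1:s — minimal
piece 2:q rests on {0:u}
piece 3:p rests on {0:u}
piece 4:u rests on {2:q, 3:p}
piece 5:q rests on {4:u}
piece 6:u rests on {5:q}
piece 7:q rests on {6:u}
minimal pieces: {0:u, 1:s}
ways to finish when only these pieces remain (= sum over removing one remaining piece with nothing left below it):
  1 left: {1}→1  {7}→1
  2 left: {1,7}→2  {6,7}→1
  3 left: {1,6,7}→3  {5,6,7}→1
  4 left: {1,5,6,7}→4  {4,5,6,7}→1
  5 left: {1,4,5,6,7}→5  {2,4,5,6,7}→1  {3,4,5,6,7}→1
  6 left: {1,2,4,5,6,7}→6  {1,3,4,5,6,7}→6  {2,3,4,5,6,7}→2
  placing 0:u first → 14 extensions
  placing 1:s first → 2 extensions
total linear extensions = 16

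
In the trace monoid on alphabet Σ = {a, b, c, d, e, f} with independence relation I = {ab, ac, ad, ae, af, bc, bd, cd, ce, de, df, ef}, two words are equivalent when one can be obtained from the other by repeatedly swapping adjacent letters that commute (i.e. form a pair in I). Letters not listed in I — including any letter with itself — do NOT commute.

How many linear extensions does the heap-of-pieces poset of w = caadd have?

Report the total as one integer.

30

drop 0:c onto floor
drop 1:a onto floor
drop 2:a onto {1:a}
drop 3:d onto floor
drop 4:d onto {3:d}
ground layer = {0:c, 1:a, 3:d}
drop-orders for the pieces not yet dropped (sum over which currently-grounded one goes next):
  1 to go: {0} 1  {2} 1  {4} 1
  2 to go: {0,2} 2  {0,4} 2  {1,2} 1  {2,4} 2  {3,4} 1
  3 to go: {0,1,2} 3  {0,2,4} 6  {0,3,4} 3  {1,2,4} 3  {2,3,4} 3
  if 0:c drops first: 6 orders
  if 1:a drops first: 12 orders
  if 3:d drops first: 12 orders
heap linearizations: 30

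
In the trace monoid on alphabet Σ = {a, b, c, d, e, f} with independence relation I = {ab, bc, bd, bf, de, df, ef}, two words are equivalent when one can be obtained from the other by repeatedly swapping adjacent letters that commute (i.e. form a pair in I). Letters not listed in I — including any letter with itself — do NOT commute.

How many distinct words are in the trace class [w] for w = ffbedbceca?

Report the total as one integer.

90

piece 0:f — minimal
piece 1:f rests on {0:f}
piece 2:b — minimal
piece 3:e rests on {2:b}
piece 4:d — minimal
piece 5:b rests on {3:e}
piece 6:c rests on {1:f, 3:e, 4:d}
piece 7:e rests on {5:b, 6:c}
piece 8:c rests on {7:e}
piece 9:a rests on {8:c}
minimal pieces: {0:f, 2:b, 4:d}
ways to finish when only these pieces remain (= sum over removing one remaining piece with nothing left below it):
  1 left: {9}→1
  2 left: {8,9}→1
  3 left: {7,8,9}→1
  4 left: {5,7,8,9}→1  {6,7,8,9}→1
  5 left: {1,6,7,8,9}→1  {4,6,7,8,9}→1  {5,6,7,8,9}→2
  6 left: {0,1,6,7,8,9}→1  {1,4,6,7,8,9}→2  {1,5,6,7,8,9}→3  {3,5,6,7,8,9}→2  {4,5,6,7,8,9}→3
  7 left: {0,1,4,6,7,8,9}→3  {0,1,5,6,7,8,9}→4  {1,3,5,6,7,8,9}→5  {1,4,5,6,7,8,9}→8  {2,3,5,6,7,8,9}→2  {3,4,5,6,7,8,9}→5
  8 left: {0,1,3,5,6,7,8,9}→9  {0,1,4,5,6,7,8,9}→15  {1,2,3,5,6,7,8,9}→7  {1,3,4,5,6,7,8,9}→18  {2,3,4,5,6,7,8,9}→7
  placing 0:f first → 32 extensions
  placing 2:b first → 42 extensions
  placing 4:d first → 16 extensions
total linear extensions = 90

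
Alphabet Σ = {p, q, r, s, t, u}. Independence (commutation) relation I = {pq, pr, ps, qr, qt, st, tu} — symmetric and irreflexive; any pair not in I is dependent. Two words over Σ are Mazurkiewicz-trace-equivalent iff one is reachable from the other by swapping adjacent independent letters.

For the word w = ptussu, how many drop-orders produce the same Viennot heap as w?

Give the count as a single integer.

#0=p has no predecessor
#1=t depends on [0:p]
#2=u depends on [0:p]
#3=s depends on [2:u]
#4=s depends on [3:s]
#5=u depends on [4:s]
sources: [0:p]
N(rest) = Σ N(rest − s) over sources s of rest; N(one piece) = 1:
  size 1 → [1]=1  [5]=1
  size 2 → [1,5]=2  [4,5]=1
  size 3 → [1,4,5]=3  [3,4,5]=1
  size 4 → [1,3,4,5]=4  [2,3,4,5]=1
  first=0(p) contributes 5

5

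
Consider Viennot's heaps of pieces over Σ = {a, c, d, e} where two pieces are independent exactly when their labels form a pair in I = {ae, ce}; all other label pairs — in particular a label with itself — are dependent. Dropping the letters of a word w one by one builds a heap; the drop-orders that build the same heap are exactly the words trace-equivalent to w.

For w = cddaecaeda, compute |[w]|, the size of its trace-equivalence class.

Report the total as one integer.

0(c) covers ∅
1(d) covers 0:c
2(d) covers 1:d
3(a) covers 2:d
4(e) covers 2:d
5(c) covers 3:a
6(a) covers 5:c
7(e) covers 4:e
8(d) covers 6:a, 7:e
9(a) covers 8:d
floor of heap: 0:c
completions by unplaced set U, small U first (add the entries for U minus each lowest piece of U):
  |U|=1: {9}:1
  |U|=2: {8,9}:1
  |U|=3: {6,8,9}:1  {7,8,9}:1
  |U|=4: {4,7,8,9}:1  {5,6,8,9}:1  {6,7,8,9}:2
  |U|=5: {3,5,6,8,9}:1  {4,6,7,8,9}:3  {5,6,7,8,9}:3
  |U|=6: {3,5,6,7,8,9}:4  {4,5,6,7,8,9}:6
  |U|=7: {3,4,5,6,7,8,9}:10
  |U|=8: {2,3,4,5,6,7,8,9}:10
  start at 0(c): 10

10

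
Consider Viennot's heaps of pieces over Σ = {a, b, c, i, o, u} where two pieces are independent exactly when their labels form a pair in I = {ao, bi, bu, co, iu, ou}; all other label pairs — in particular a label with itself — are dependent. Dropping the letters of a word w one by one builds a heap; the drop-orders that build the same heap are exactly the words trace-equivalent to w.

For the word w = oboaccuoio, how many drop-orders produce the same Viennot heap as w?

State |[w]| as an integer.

#0=o has no predecessor
#1=b depends on [0:o]
#2=o depends on [1:b]
#3=a depends on [1:b]
#4=c depends on [3:a]
#5=c depends on [4:c]
#6=u depends on [5:c]
#7=o depends on [2:o]
#8=i depends on [5:c, 7:o]
#9=o depends on [8:i]
sources: [0:o]
N(rest) = Σ N(rest − s) over sources s of rest; N(one piece) = 1:
  size 1 → [6]=1  [9]=1
  size 2 → [6,9]=2  [8,9]=1
  size 3 → [6,8,9]=3  [7,8,9]=1
  size 4 → [2,7,8,9]=1  [5,6,8,9]=3  [6,7,8,9]=4
  size 5 → [2,6,7,8,9]=5  [4,5,6,8,9]=3  [5,6,7,8,9]=7
  size 6 → [2,5,6,7,8,9]=12  [3,4,5,6,8,9]=3  [4,5,6,7,8,9]=10
  size 7 → [2,4,5,6,7,8,9]=22  [3,4,5,6,7,8,9]=13
  size 8 → [2,3,4,5,6,7,8,9]=35
  first=0(o) contributes 35

35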